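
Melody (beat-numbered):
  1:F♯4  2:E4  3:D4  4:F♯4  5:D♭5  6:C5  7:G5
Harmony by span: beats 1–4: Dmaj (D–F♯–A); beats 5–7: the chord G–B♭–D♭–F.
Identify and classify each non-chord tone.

E4 (beat 2) — passing tone; C5 (beat 6) — escape tone.

The harmony at that moment is D major triad (D, F♯, A); E4 is not a chord tone.
It is approached by step down from F♯4 and left by step down to D4.
Step in, step out in the same direction — a passing tone.
The harmony at that moment is G half-diminished seventh chord (G, B♭, D♭, F); C5 is not a chord tone.
It is approached by step down from D♭5 and left by leap up to G5.
Step in, leap out — an escape tone.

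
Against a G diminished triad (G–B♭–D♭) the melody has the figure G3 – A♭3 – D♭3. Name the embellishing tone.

A♭3 is an escape tone.

The harmony at that moment is G diminished triad (G, B♭, D♭); A♭3 is not a chord tone.
It is approached by step up from G3 and left by leap down to D♭3.
Step in, leap out — an escape tone.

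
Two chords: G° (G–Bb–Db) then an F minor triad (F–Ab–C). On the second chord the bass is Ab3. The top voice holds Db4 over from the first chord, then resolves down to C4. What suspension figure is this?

4–3 suspension.

At the second chord the bass is Ab3. The suspended Db4 lies a fourth above the bass; after resolving down by step to C4, the interval above the bass becomes a third.
Suspension figures are named by those two intervals: 4–3.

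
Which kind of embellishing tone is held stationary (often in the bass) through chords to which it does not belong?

Pedal tone.

Approach: none. Departure: none — a single pitch is sustained while the chords change around it, passing through harmonies that do not contain it.
No melodic motion at all; the dissonance is created entirely by the moving harmonies against the stationary note — a pedal tone (pedal point).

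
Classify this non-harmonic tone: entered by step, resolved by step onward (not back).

Approach: by step. Departure: by step, continuing in the same direction.
Stepwise on both sides with no change of direction means the note fills in the space between two different chord tones — a passing tone. (Had it turned back to its starting note it would be a neighbor tone instead.)

Passing tone.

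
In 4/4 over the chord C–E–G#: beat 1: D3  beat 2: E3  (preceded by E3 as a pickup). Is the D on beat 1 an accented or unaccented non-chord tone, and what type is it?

The harmony at that moment is C augmented triad (C, E, G#); D3 is not a chord tone.
It is approached by step down from E3 and left by step up to E3.
Step away and step back to the same note — a neighbor tone (lower neighbor).
It falls on the downbeat, so it is accented.

Accented neighbor tone.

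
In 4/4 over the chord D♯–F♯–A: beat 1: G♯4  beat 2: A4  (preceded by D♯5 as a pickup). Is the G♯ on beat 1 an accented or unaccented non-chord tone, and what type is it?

Accented appoggiatura.

The harmony at that moment is D♯ diminished triad (D♯, F♯, A); G♯4 is not a chord tone.
It is approached by leap down from D♯5 and left by step up to A4.
Leap in, step out — an appoggiatura.
It falls on the downbeat, so it is accented.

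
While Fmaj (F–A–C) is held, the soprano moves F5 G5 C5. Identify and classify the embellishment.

G5 is an escape tone.

The harmony at that moment is F major triad (F, A, C); G5 is not a chord tone.
It is approached by step up from F5 and left by leap down to C5.
Step in, leap out — an escape tone.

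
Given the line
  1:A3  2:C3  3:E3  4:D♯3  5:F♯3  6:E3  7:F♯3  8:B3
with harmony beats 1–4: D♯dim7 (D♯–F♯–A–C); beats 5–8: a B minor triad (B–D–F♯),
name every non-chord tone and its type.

E3 (beat 3) — appoggiatura; E3 (beat 6) — neighbor tone.

The harmony at that moment is D♯ diminished seventh chord (D♯, F♯, A, C); E3 is not a chord tone.
It is approached by leap up from C3 and left by step down to D♯3.
Leap in, step out — an appoggiatura.
The harmony at that moment is B minor triad (B, D, F♯); E3 is not a chord tone.
It is approached by step down from F♯3 and left by step up to F♯3.
Step away and step back to the same note — a neighbor tone (lower neighbor).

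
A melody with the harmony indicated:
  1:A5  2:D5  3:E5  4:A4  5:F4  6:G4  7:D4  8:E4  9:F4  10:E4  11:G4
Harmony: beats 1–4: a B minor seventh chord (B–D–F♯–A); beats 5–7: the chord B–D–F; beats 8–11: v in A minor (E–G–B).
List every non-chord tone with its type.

The harmony at that moment is B minor seventh chord (B, D, F♯, A); E5 is not a chord tone.
It is approached by step up from D5 and left by leap down to A4.
Step in, leap out — an escape tone.
The harmony at that moment is B diminished triad (B, D, F); G4 is not a chord tone.
It is approached by step up from F4 and left by leap down to D4.
Step in, leap out — an escape tone.
The harmony at that moment is E minor triad (E, G, B); F4 is not a chord tone.
It is approached by step up from E4 and left by step down to E4.
Step away and step back to the same note — a neighbor tone (upper neighbor).

E5 (beat 3) — escape tone; G4 (beat 6) — escape tone; F4 (beat 9) — neighbor tone.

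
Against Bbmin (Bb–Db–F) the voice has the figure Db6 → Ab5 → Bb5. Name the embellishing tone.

The harmony at that moment is Bb minor triad (Bb, Db, F); Ab5 is not a chord tone.
It is approached by leap down from Db6 and left by step up to Bb5.
Leap in, step out — an appoggiatura.

Ab5 is an appoggiatura.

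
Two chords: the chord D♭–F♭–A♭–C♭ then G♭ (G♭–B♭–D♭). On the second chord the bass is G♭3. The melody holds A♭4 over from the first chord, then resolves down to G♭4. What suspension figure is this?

At the second chord the bass is G♭3. The suspended A♭4 lies a ninth above the bass; after resolving down by step to G♭4, the interval above the bass becomes an octave.
Suspension figures are named by those two intervals: 9–8.

9–8 suspension.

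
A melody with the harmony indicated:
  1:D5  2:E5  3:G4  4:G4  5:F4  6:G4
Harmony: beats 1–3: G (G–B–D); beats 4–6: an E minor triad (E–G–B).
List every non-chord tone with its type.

E5 (beat 2) — escape tone; F4 (beat 5) — neighbor tone.

The harmony at that moment is G major triad (G, B, D); E5 is not a chord tone.
It is approached by step up from D5 and left by leap down to G4.
Step in, leap out — an escape tone.
The harmony at that moment is E minor triad (E, G, B); F4 is not a chord tone.
It is approached by step down from G4 and left by step up to G4.
Step away and step back to the same note — a neighbor tone (lower neighbor).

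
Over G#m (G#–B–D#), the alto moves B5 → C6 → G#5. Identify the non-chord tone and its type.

C6 is an escape tone.

The harmony at that moment is G# minor triad (G#, B, D#); C6 is not a chord tone.
It is approached by step up from B5 and left by leap down to G#5.
Step in, leap out — an escape tone.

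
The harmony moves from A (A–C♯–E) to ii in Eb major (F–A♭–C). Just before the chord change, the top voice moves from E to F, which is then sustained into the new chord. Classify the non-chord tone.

F is an anticipation.

The harmony at that moment is A major triad (A, C♯, E); F is not a chord tone.
It is approached by step up from E and then sustained as the same pitch into the next harmony.
Arriving early and becoming a chord tone when the harmony changes — an anticipation.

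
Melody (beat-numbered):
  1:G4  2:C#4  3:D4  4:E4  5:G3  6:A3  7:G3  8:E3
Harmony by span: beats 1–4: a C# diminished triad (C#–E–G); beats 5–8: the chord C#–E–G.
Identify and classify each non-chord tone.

D4 (beat 3) — passing tone; A3 (beat 6) — neighbor tone.

The harmony at that moment is C# diminished triad (C#, E, G); D4 is not a chord tone.
It is approached by step up from C#4 and left by step up to E4.
Step in, step out in the same direction — a passing tone.
The harmony at that moment is C# diminished triad (C#, E, G); A3 is not a chord tone.
It is approached by step up from G3 and left by step down to G3.
Step away and step back to the same note — a neighbor tone (upper neighbor).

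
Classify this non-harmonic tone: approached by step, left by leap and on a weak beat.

Escape tone.

Approach: by step. Departure: by leap. Metric position: weak.
Step in, leap out, from a weak position — an escape tone (échappée). (It is the mirror image of the appoggiatura, which leaps in and steps out on a strong beat.)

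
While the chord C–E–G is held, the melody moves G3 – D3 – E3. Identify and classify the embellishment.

D3 is an appoggiatura.

The harmony at that moment is C major triad (C, E, G); D3 is not a chord tone.
It is approached by leap down from G3 and left by step up to E3.
Leap in, step out — an appoggiatura.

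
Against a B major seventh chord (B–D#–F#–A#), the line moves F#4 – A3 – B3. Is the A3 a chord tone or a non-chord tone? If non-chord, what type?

The harmony at that moment is B major seventh chord (B, D#, F#, A#); A3 is not a chord tone.
It is approached by leap down from F#4 and left by step up to B3.
Leap in, step out — an appoggiatura.

Non-chord tone — an appoggiatura.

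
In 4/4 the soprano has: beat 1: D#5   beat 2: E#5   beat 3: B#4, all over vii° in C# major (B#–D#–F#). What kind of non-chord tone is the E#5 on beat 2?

The harmony at that moment is B# diminished triad (B#, D#, F#); E#5 is not a chord tone.
It is approached by step up from D#5 and left by leap down to B#4.
Step in, leap out, on a weak beat — an escape tone.

Escape tone.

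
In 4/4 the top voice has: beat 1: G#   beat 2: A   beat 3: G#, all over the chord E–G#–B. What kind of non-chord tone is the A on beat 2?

Upper neighbor tone.

The harmony at that moment is E major triad (E, G#, B); A is not a chord tone.
It is approached by step up from G# and left by step down to G#.
Step away and step back to the same note — a neighbor tone (upper neighbor).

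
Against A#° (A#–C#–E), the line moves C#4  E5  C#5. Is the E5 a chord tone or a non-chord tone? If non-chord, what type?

A# diminished triad contains A#, C#, E; E is the fifth, so it is a chord tone.

Chord tone (the fifth of A# diminished triad).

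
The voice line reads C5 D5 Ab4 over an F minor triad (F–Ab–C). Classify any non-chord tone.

D5 is an escape tone.

The harmony at that moment is F minor triad (F, Ab, C); D5 is not a chord tone.
It is approached by step up from C5 and left by leap down to Ab4.
Step in, leap out — an escape tone.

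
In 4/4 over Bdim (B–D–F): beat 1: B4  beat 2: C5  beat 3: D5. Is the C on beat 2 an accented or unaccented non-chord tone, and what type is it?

Unaccented passing tone.

The harmony at that moment is B diminished triad (B, D, F); C5 is not a chord tone.
It is approached by step up from B4 and left by step up to D5.
Step in, step out in the same direction — a passing tone.
It falls on a weak beat, so it is unaccented.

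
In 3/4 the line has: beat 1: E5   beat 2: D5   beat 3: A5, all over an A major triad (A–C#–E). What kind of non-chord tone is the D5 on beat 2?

Escape tone.

The harmony at that moment is A major triad (A, C#, E); D5 is not a chord tone.
It is approached by step down from E5 and left by leap up to A5.
Step in, leap out, on a weak beat — an escape tone.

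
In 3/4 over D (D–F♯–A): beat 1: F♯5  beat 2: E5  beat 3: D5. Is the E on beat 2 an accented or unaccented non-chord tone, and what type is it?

Unaccented passing tone.

The harmony at that moment is D major triad (D, F♯, A); E5 is not a chord tone.
It is approached by step down from F♯5 and left by step down to D5.
Step in, step out in the same direction — a passing tone.
It falls on a weak beat, so it is unaccented.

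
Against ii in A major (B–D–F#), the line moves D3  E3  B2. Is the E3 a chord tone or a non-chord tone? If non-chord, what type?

Non-chord tone — an escape tone.

The harmony at that moment is B minor triad (B, D, F#); E3 is not a chord tone.
It is approached by step up from D3 and left by leap down to B2.
Step in, leap out — an escape tone.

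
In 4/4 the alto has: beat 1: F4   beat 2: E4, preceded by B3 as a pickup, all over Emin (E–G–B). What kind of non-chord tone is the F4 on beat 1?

The harmony at that moment is E minor triad (E, G, B); F4 is not a chord tone.
It is approached by leap up from B3 and left by step down to E4.
Leap in, step out, metrically accented — an appoggiatura.

Appoggiatura.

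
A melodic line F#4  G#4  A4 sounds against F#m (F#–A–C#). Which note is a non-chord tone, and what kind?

G#4 is a passing tone.

The harmony at that moment is F# minor triad (F#, A, C#); G#4 is not a chord tone.
It is approached by step up from F#4 and left by step up to A4.
Step in, step out in the same direction — a passing tone.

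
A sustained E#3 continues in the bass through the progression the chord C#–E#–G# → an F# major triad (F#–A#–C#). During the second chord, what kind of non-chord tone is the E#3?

The harmony at that moment is F# major triad (F#, A#, C#); E#3 is not a chord tone.
It is held over (the same pitch as the preceding E#3) and then sustained as the same pitch into the next harmony.
Sustained through a change of harmony — a pedal tone.

Pedal tone (pedal point).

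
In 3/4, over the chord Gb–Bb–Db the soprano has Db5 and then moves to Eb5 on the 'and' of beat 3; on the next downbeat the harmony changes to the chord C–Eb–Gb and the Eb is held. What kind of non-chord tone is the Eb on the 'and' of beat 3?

Anticipation.

The harmony at that moment is Gb major triad (Gb, Bb, Db); Eb5 is not a chord tone.
It is approached by step up from Db5 and then sustained as the same pitch into the next harmony.
Arriving early and becoming a chord tone when the harmony changes — an anticipation.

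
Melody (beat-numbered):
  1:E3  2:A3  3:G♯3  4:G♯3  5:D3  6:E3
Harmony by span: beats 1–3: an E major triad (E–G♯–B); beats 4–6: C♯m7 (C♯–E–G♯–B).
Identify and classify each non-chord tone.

The harmony at that moment is E major triad (E, G♯, B); A3 is not a chord tone.
It is approached by leap up from E3 and left by step down to G♯3.
Leap in, step out — an appoggiatura.
The harmony at that moment is C♯ minor seventh chord (C♯, E, G♯, B); D3 is not a chord tone.
It is approached by leap down from G♯3 and left by step up to E3.
Leap in, step out — an appoggiatura.

A3 (beat 2) — appoggiatura; D3 (beat 5) — appoggiatura.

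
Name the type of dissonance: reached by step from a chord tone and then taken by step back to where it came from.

Neighbor tone.

Approach: by step. Departure: by step in the opposite direction, back to the starting pitch.
Stepwise on both sides but reversing to return to the same chord tone — a neighbor tone. (Had it continued onward in the same direction it would be a passing tone instead.)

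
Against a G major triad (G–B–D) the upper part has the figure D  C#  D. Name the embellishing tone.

C# is a neighbor tone.

The harmony at that moment is G major triad (G, B, D); C# is not a chord tone.
It is approached by step down from D and left by step up to D.
Step away and step back to the same note — a neighbor tone (lower neighbor).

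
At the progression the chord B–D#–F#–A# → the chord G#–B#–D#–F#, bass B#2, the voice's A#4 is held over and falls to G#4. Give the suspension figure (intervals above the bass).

At the second chord the bass is B#2. The suspended A#4 lies a seventh above the bass; after resolving down by step to G#4, the interval above the bass becomes a sixth.
Suspension figures are named by those two intervals: 7–6.

7–6 suspension.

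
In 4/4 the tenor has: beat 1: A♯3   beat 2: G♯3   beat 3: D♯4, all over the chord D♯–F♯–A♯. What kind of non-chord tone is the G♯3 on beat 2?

Escape tone.

The harmony at that moment is D♯ minor triad (D♯, F♯, A♯); G♯3 is not a chord tone.
It is approached by step down from A♯3 and left by leap up to D♯4.
Step in, leap out, on a weak beat — an escape tone.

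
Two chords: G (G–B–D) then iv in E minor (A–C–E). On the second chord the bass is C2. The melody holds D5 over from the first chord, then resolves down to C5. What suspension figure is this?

At the second chord the bass is C2. The suspended D5 lies a ninth above the bass; after resolving down by step to C5, the interval above the bass becomes an octave.
Suspension figures are named by those two intervals: 9–8.

9–8 suspension.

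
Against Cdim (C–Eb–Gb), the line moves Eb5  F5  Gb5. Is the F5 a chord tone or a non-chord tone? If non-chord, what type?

Non-chord tone — a passing tone.

The harmony at that moment is C diminished triad (C, Eb, Gb); F5 is not a chord tone.
It is approached by step up from Eb5 and left by step up to Gb5.
Step in, step out in the same direction — a passing tone.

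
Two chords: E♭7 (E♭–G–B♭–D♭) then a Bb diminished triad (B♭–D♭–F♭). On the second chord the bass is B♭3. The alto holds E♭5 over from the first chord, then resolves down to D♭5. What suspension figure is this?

4–3 suspension.

At the second chord the bass is B♭3. The suspended E♭5 lies a fourth above the bass; after resolving down by step to D♭5, the interval above the bass becomes a third.
Suspension figures are named by those two intervals: 4–3.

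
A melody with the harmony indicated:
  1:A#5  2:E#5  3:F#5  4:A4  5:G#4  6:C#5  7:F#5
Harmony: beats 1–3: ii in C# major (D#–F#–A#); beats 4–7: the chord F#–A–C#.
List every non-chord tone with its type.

The harmony at that moment is D# minor triad (D#, F#, A#); E#5 is not a chord tone.
It is approached by leap down from A#5 and left by step up to F#5.
Leap in, step out — an appoggiatura.
The harmony at that moment is F# minor triad (F#, A, C#); G#4 is not a chord tone.
It is approached by step down from A4 and left by leap up to C#5.
Step in, leap out — an escape tone.

E#5 (beat 2) — appoggiatura; G#4 (beat 5) — escape tone.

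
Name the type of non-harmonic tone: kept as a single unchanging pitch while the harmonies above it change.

Approach: none. Departure: none — a single pitch is sustained while the chords change around it, passing through harmonies that do not contain it.
No melodic motion at all; the dissonance is created entirely by the moving harmonies against the stationary note — a pedal tone (pedal point).

Pedal tone.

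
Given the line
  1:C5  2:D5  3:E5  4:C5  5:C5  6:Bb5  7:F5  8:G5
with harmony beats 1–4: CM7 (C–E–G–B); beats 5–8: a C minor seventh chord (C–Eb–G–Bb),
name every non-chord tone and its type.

D5 (beat 2) — passing tone; F5 (beat 7) — appoggiatura.

The harmony at that moment is C major seventh chord (C, E, G, B); D5 is not a chord tone.
It is approached by step up from C5 and left by step up to E5.
Step in, step out in the same direction — a passing tone.
The harmony at that moment is C minor seventh chord (C, Eb, G, Bb); F5 is not a chord tone.
It is approached by leap down from Bb5 and left by step up to G5.
Leap in, step out — an appoggiatura.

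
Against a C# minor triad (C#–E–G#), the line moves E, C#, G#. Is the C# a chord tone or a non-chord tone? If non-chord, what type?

C# minor triad contains C#, E, G#; C# is the root, so it is a chord tone.

Chord tone (the root of C# minor triad).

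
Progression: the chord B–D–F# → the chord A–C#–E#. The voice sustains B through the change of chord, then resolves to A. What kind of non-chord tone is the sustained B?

The harmony at that moment is A augmented triad (A, C#, E#); B is not a chord tone.
It is held over (the same pitch as the preceding B) and left by step down to A.
Held over from the previous chord and resolving down by step — a suspension.

B is a suspension.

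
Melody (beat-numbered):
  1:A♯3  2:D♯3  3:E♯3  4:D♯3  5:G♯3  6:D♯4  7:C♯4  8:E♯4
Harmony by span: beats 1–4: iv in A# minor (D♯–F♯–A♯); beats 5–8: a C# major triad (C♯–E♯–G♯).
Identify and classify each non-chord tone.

The harmony at that moment is D♯ minor triad (D♯, F♯, A♯); E♯3 is not a chord tone.
It is approached by step up from D♯3 and left by step down to D♯3.
Step away and step back to the same note — a neighbor tone (upper neighbor).
The harmony at that moment is C♯ major triad (C♯, E♯, G♯); D♯4 is not a chord tone.
It is approached by leap up from G♯3 and left by step down to C♯4.
Leap in, step out — an appoggiatura.

E♯3 (beat 3) — neighbor tone; D♯4 (beat 6) — appoggiatura.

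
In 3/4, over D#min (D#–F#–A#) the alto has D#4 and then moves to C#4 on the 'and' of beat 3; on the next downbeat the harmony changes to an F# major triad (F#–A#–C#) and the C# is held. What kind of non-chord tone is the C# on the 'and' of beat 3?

Anticipation.

The harmony at that moment is D# minor triad (D#, F#, A#); C#4 is not a chord tone.
It is approached by step down from D#4 and then sustained as the same pitch into the next harmony.
Arriving early and becoming a chord tone when the harmony changes — an anticipation.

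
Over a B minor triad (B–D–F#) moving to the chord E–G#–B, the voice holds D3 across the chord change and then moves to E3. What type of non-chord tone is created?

The harmony at that moment is E major triad (E, G#, B); D3 is not a chord tone.
It is held over (the same pitch as the preceding D3) and left by step up to E3.
Held over from the previous chord and resolving up by step — a retardation.

D3 is a retardation.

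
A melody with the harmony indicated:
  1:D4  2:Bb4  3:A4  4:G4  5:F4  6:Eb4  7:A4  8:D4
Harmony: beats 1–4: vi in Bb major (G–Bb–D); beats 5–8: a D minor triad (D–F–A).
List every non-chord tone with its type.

The harmony at that moment is G minor triad (G, Bb, D); A4 is not a chord tone.
It is approached by step down from Bb4 and left by step down to G4.
Step in, step out in the same direction — a passing tone.
The harmony at that moment is D minor triad (D, F, A); Eb4 is not a chord tone.
It is approached by step down from F4 and left by leap up to A4.
Step in, leap out — an escape tone.

A4 (beat 3) — passing tone; Eb4 (beat 6) — escape tone.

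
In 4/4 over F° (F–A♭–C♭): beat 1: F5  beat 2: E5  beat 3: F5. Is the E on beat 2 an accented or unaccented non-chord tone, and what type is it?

Unaccented neighbor tone.

The harmony at that moment is F diminished triad (F, A♭, C♭); E5 is not a chord tone.
It is approached by step down from F5 and left by step up to F5.
Step away and step back to the same note — a neighbor tone (lower neighbor).
It falls on a weak beat, so it is unaccented.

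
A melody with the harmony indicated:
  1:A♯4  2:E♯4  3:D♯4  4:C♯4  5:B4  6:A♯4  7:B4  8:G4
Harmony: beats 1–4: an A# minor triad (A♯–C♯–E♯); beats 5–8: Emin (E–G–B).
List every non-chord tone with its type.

D♯4 (beat 3) — passing tone; A♯4 (beat 6) — neighbor tone.

The harmony at that moment is A♯ minor triad (A♯, C♯, E♯); D♯4 is not a chord tone.
It is approached by step down from E♯4 and left by step down to C♯4.
Step in, step out in the same direction — a passing tone.
The harmony at that moment is E minor triad (E, G, B); A♯4 is not a chord tone.
It is approached by step down from B4 and left by step up to B4.
Step away and step back to the same note — a neighbor tone (lower neighbor).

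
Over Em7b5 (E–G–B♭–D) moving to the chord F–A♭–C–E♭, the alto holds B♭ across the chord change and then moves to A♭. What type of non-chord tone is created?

The harmony at that moment is F minor seventh chord (F, A♭, C, E♭); B♭ is not a chord tone.
It is held over (the same pitch as the preceding B♭) and left by step down to A♭.
Held over from the previous chord and resolving down by step — a suspension.

B♭ is a suspension.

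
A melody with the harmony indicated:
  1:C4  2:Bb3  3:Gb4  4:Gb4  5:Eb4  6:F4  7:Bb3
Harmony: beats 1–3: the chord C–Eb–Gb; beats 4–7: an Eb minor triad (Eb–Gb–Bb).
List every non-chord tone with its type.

Bb3 (beat 2) — escape tone; F4 (beat 6) — escape tone.

The harmony at that moment is C diminished triad (C, Eb, Gb); Bb3 is not a chord tone.
It is approached by step down from C4 and left by leap up to Gb4.
Step in, leap out — an escape tone.
The harmony at that moment is Eb minor triad (Eb, Gb, Bb); F4 is not a chord tone.
It is approached by step up from Eb4 and left by leap down to Bb3.
Step in, leap out — an escape tone.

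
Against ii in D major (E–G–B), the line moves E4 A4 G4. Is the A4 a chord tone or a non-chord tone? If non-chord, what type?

Non-chord tone — an appoggiatura.

The harmony at that moment is E minor triad (E, G, B); A4 is not a chord tone.
It is approached by leap up from E4 and left by step down to G4.
Leap in, step out — an appoggiatura.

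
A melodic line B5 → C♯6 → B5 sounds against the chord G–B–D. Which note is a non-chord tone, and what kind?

The harmony at that moment is G major triad (G, B, D); C♯6 is not a chord tone.
It is approached by step up from B5 and left by step down to B5.
Step away and step back to the same note — a neighbor tone (upper neighbor).

C♯6 is a neighbor tone.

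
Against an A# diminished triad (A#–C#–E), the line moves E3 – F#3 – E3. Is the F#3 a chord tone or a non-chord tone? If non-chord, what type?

Non-chord tone — a neighbor tone.

The harmony at that moment is A# diminished triad (A#, C#, E); F#3 is not a chord tone.
It is approached by step up from E3 and left by step down to E3.
Step away and step back to the same note — a neighbor tone (upper neighbor).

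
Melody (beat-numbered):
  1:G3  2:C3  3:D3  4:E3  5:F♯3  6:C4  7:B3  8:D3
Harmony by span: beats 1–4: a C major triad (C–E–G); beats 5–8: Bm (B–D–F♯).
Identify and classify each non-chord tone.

The harmony at that moment is C major triad (C, E, G); D3 is not a chord tone.
It is approached by step up from C3 and left by step up to E3.
Step in, step out in the same direction — a passing tone.
The harmony at that moment is B minor triad (B, D, F♯); C4 is not a chord tone.
It is approached by leap up from F♯3 and left by step down to B3.
Leap in, step out — an appoggiatura.

D3 (beat 3) — passing tone; C4 (beat 6) — appoggiatura.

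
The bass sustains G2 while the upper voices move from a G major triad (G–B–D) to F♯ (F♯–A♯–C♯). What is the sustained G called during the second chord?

The harmony at that moment is F♯ major triad (F♯, A♯, C♯); G2 is not a chord tone.
It is held over (the same pitch as the preceding G2) and then sustained as the same pitch into the next harmony.
Sustained through a change of harmony — a pedal tone.

Pedal tone (pedal point).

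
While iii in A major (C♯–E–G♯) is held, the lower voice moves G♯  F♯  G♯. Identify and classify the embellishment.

F♯ is a neighbor tone.

The harmony at that moment is C♯ minor triad (C♯, E, G♯); F♯ is not a chord tone.
It is approached by step down from G♯ and left by step up to G♯.
Step away and step back to the same note — a neighbor tone (lower neighbor).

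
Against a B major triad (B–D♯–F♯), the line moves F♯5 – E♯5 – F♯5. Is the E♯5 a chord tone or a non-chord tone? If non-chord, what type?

The harmony at that moment is B major triad (B, D♯, F♯); E♯5 is not a chord tone.
It is approached by step down from F♯5 and left by step up to F♯5.
Step away and step back to the same note — a neighbor tone (lower neighbor).

Non-chord tone — a neighbor tone.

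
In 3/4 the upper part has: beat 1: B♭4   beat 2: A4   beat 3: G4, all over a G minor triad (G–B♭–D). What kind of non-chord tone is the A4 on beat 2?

Passing tone.

The harmony at that moment is G minor triad (G, B♭, D); A4 is not a chord tone.
It is approached by step down from B♭4 and left by step down to G4.
Step in, step out in the same direction — a passing tone.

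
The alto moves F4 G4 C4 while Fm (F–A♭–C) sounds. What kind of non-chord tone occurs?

G4 is an escape tone.

The harmony at that moment is F minor triad (F, A♭, C); G4 is not a chord tone.
It is approached by step up from F4 and left by leap down to C4.
Step in, leap out — an escape tone.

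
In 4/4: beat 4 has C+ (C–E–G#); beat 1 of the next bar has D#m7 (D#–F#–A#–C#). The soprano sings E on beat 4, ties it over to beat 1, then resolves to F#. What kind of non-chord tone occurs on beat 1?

Retardation.

The harmony at that moment is D# minor seventh chord (D#, F#, A#, C#); E is not a chord tone.
It is held over (the same pitch as the preceding E) and left by step up to F#.
Held over from the previous chord and resolving up by step — a retardation.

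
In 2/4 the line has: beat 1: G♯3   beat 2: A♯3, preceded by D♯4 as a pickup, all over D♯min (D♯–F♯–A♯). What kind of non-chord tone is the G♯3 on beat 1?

The harmony at that moment is D♯ minor triad (D♯, F♯, A♯); G♯3 is not a chord tone.
It is approached by leap down from D♯4 and left by step up to A♯3.
Leap in, step out, metrically accented — an appoggiatura.

Appoggiatura.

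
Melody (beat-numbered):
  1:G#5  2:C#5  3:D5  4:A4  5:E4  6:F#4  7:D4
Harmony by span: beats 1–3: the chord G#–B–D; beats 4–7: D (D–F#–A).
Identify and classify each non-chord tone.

The harmony at that moment is G# diminished triad (G#, B, D); C#5 is not a chord tone.
It is approached by leap down from G#5 and left by step up to D5.
Leap in, step out — an appoggiatura.
The harmony at that moment is D major triad (D, F#, A); E4 is not a chord tone.
It is approached by leap down from A4 and left by step up to F#4.
Leap in, step out — an appoggiatura.

C#5 (beat 2) — appoggiatura; E4 (beat 5) — appoggiatura.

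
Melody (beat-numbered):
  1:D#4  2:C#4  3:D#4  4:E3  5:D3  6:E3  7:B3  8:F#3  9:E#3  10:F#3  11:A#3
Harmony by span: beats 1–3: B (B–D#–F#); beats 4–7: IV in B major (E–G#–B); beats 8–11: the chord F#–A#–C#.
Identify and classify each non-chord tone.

C#4 (beat 2) — neighbor tone; D3 (beat 5) — neighbor tone; E#3 (beat 9) — neighbor tone.

The harmony at that moment is B major triad (B, D#, F#); C#4 is not a chord tone.
It is approached by step down from D#4 and left by step up to D#4.
Step away and step back to the same note — a neighbor tone (lower neighbor).
The harmony at that moment is E major triad (E, G#, B); D3 is not a chord tone.
It is approached by step down from E3 and left by step up to E3.
Step away and step back to the same note — a neighbor tone (lower neighbor).
The harmony at that moment is F# major triad (F#, A#, C#); E#3 is not a chord tone.
It is approached by step down from F#3 and left by step up to F#3.
Step away and step back to the same note — a neighbor tone (lower neighbor).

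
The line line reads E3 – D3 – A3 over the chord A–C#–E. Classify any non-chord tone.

D3 is an escape tone.

The harmony at that moment is A major triad (A, C#, E); D3 is not a chord tone.
It is approached by step down from E3 and left by leap up to A3.
Step in, leap out — an escape tone.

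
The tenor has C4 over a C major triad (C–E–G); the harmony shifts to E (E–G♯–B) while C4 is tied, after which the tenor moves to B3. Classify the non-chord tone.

The harmony at that moment is E major triad (E, G♯, B); C4 is not a chord tone.
It is held over (the same pitch as the preceding C4) and left by step down to B3.
Held over from the previous chord and resolving down by step — a suspension.

C4 is a suspension.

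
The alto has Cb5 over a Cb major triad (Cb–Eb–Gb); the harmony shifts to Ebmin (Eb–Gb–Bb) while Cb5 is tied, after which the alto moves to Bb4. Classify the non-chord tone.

The harmony at that moment is Eb minor triad (Eb, Gb, Bb); Cb5 is not a chord tone.
It is held over (the same pitch as the preceding Cb5) and left by step down to Bb4.
Held over from the previous chord and resolving down by step — a suspension.

Cb5 is a suspension.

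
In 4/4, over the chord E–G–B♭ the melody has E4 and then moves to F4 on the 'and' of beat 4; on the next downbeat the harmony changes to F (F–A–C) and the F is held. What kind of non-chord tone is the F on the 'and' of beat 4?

Anticipation.

The harmony at that moment is E diminished triad (E, G, B♭); F4 is not a chord tone.
It is approached by step up from E4 and then sustained as the same pitch into the next harmony.
Arriving early and becoming a chord tone when the harmony changes — an anticipation.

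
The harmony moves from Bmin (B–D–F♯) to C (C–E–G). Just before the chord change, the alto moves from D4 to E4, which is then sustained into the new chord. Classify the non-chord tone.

The harmony at that moment is B minor triad (B, D, F♯); E4 is not a chord tone.
It is approached by step up from D4 and then sustained as the same pitch into the next harmony.
Arriving early and becoming a chord tone when the harmony changes — an anticipation.

E4 is an anticipation.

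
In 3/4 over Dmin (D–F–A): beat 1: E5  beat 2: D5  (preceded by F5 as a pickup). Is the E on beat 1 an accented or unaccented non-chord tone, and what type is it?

The harmony at that moment is D minor triad (D, F, A); E5 is not a chord tone.
It is approached by step down from F5 and left by step down to D5.
Step in, step out in the same direction — a passing tone.
It falls on the downbeat, so it is accented.

Accented passing tone.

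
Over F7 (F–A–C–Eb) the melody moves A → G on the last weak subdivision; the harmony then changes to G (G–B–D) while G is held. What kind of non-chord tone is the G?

G is an anticipation.

The harmony at that moment is F dominant seventh chord (F, A, C, Eb); G is not a chord tone.
It is approached by step down from A and then sustained as the same pitch into the next harmony.
Arriving early and becoming a chord tone when the harmony changes — an anticipation.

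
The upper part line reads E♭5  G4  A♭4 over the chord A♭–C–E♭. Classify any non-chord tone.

The harmony at that moment is A♭ major triad (A♭, C, E♭); G4 is not a chord tone.
It is approached by leap down from E♭5 and left by step up to A♭4.
Leap in, step out — an appoggiatura.

G4 is an appoggiatura.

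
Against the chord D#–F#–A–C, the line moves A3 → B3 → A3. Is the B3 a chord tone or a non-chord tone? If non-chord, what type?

The harmony at that moment is D# diminished seventh chord (D#, F#, A, C); B3 is not a chord tone.
It is approached by step up from A3 and left by step down to A3.
Step away and step back to the same note — a neighbor tone (upper neighbor).

Non-chord tone — a neighbor tone.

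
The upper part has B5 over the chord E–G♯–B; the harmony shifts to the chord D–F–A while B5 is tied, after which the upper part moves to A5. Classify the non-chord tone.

B5 is a suspension.

The harmony at that moment is D minor triad (D, F, A); B5 is not a chord tone.
It is held over (the same pitch as the preceding B5) and left by step down to A5.
Held over from the previous chord and resolving down by step — a suspension.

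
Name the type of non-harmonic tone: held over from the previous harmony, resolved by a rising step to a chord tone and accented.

Approach: by preparation — the pitch is first a chord tone, then held (tied or repeated) while the harmony changes under it. Departure: up by step. Metric position: strong.
A prepared dissonance that resolves upward by step — a retardation. (The same figure resolving downward would be a suspension.)

Retardation.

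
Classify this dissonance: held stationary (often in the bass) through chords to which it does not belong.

Pedal tone.

Approach: none. Departure: none — a single pitch is sustained while the chords change around it, passing through harmonies that do not contain it.
No melodic motion at all; the dissonance is created entirely by the moving harmonies against the stationary note — a pedal tone (pedal point).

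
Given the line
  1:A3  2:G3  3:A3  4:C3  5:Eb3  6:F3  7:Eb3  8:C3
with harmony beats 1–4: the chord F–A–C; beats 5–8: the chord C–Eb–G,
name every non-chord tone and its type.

G3 (beat 2) — neighbor tone; F3 (beat 6) — neighbor tone.

The harmony at that moment is F major triad (F, A, C); G3 is not a chord tone.
It is approached by step down from A3 and left by step up to A3.
Step away and step back to the same note — a neighbor tone (lower neighbor).
The harmony at that moment is C minor triad (C, Eb, G); F3 is not a chord tone.
It is approached by step up from Eb3 and left by step down to Eb3.
Step away and step back to the same note — a neighbor tone (upper neighbor).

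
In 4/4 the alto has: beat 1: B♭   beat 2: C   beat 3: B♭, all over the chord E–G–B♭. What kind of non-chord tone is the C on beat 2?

The harmony at that moment is E diminished triad (E, G, B♭); C is not a chord tone.
It is approached by step up from B♭ and left by step down to B♭.
Step away and step back to the same note — a neighbor tone (upper neighbor).

Upper neighbor tone.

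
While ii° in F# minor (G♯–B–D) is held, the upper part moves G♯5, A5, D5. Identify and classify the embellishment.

The harmony at that moment is G♯ diminished triad (G♯, B, D); A5 is not a chord tone.
It is approached by step up from G♯5 and left by leap down to D5.
Step in, leap out — an escape tone.

A5 is an escape tone.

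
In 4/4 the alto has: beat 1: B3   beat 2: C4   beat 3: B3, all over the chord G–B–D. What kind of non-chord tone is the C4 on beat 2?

Upper neighbor tone.

The harmony at that moment is G major triad (G, B, D); C4 is not a chord tone.
It is approached by step up from B3 and left by step down to B3.
Step away and step back to the same note — a neighbor tone (upper neighbor).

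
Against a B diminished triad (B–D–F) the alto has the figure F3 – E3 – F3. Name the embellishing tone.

E3 is a neighbor tone.

The harmony at that moment is B diminished triad (B, D, F); E3 is not a chord tone.
It is approached by step down from F3 and left by step up to F3.
Step away and step back to the same note — a neighbor tone (lower neighbor).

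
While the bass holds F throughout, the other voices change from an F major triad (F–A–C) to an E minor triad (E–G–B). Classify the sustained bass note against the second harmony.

Pedal tone (pedal point).

The harmony at that moment is E minor triad (E, G, B); F is not a chord tone.
It is held over (the same pitch as the preceding F) and then sustained as the same pitch into the next harmony.
Sustained through a change of harmony — a pedal tone.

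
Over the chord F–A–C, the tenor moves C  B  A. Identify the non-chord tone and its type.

The harmony at that moment is F major triad (F, A, C); B is not a chord tone.
It is approached by step down from C and left by step down to A.
Step in, step out in the same direction — a passing tone.

B is a passing tone.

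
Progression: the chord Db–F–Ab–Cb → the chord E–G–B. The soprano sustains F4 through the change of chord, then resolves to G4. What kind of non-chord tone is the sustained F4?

The harmony at that moment is E minor triad (E, G, B); F4 is not a chord tone.
It is held over (the same pitch as the preceding F4) and left by step up to G4.
Held over from the previous chord and resolving up by step — a retardation.

F4 is a retardation.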